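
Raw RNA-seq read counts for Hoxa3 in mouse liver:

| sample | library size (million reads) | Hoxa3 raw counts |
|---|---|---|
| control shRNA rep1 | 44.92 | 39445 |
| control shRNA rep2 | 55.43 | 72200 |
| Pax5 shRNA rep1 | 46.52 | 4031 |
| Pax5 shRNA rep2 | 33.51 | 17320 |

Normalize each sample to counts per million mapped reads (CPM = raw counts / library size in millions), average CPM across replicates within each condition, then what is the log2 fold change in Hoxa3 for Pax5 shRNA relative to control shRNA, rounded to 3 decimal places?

-1.853

CPM(control shRNA rep1) = 39445 / 44.92 = 878.1167
CPM(control shRNA rep2) = 72200 / 55.43 = 1302.5437
CPM(Pax5 shRNA rep1) = 4031 / 46.52 = 86.6509
CPM(Pax5 shRNA rep2) = 17320 / 33.51 = 516.8606
mean CPM(control shRNA) = 1090.3302; mean CPM(Pax5 shRNA) = 301.7558
Fold change = 301.7558 / 1090.3302 = 0.27676
log2(0.27676) = -1.8533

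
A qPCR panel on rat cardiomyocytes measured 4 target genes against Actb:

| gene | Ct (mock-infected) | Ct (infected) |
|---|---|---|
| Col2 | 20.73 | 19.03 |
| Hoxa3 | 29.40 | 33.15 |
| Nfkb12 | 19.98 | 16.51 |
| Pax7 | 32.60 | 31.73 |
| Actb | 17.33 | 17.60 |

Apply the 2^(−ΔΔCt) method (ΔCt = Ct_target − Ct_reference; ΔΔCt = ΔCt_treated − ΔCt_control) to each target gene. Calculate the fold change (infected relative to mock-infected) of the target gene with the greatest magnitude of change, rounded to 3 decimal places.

13.361

Col2: ΔΔCt = (19.03−17.60) − (20.73−17.33) = 1.43 − 3.40 = -1.97; fold change = 2^1.97 = 3.918
Hoxa3: ΔΔCt = (33.15−17.60) − (29.40−17.33) = 15.55 − 12.07 = 3.48; fold change = 2^-3.48 = 0.090
Nfkb12: ΔΔCt = (16.51−17.60) − (19.98−17.33) = -1.09 − 2.65 = -3.74; fold change = 2^3.74 = 13.361
Pax7: ΔΔCt = (31.73−17.60) − (32.60−17.33) = 14.13 − 15.27 = -1.14; fold change = 2^1.14 = 2.204
Nfkb12 has the largest |ΔΔCt| = 3.74.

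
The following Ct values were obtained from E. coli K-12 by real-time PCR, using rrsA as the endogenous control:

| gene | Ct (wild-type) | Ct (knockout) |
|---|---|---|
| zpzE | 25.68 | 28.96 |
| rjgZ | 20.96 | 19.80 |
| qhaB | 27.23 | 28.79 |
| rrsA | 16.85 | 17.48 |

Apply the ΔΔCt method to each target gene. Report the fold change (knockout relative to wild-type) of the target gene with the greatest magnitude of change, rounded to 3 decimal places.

zpzE: ΔΔCt = (28.96−17.48) − (25.68−16.85) = 11.48 − 8.83 = 2.65; fold change = 2^-2.65 = 0.159
rjgZ: ΔΔCt = (19.80−17.48) − (20.96−16.85) = 2.32 − 4.11 = -1.79; fold change = 2^1.79 = 3.458
qhaB: ΔΔCt = (28.79−17.48) − (27.23−16.85) = 11.31 − 10.38 = 0.93; fold change = 2^-0.93 = 0.525
zpzE has the largest |ΔΔCt| = 2.65.

0.159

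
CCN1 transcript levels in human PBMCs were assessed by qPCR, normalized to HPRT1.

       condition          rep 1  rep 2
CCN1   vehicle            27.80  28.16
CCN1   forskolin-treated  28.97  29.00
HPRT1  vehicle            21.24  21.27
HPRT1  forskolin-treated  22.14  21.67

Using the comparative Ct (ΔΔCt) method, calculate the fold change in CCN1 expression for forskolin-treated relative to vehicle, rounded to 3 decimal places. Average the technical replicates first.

0.782

Mean Ct: CCN1 vehicle 27.980; CCN1 forskolin-treated 28.985; HPRT1 vehicle 21.255; HPRT1 forskolin-treated 21.905
ΔCt(vehicle) = 27.980 − 21.255 = 6.725
ΔCt(forskolin-treated) = 28.985 − 21.905 = 7.080
ΔΔCt = 7.080 − 6.725 = 0.355
Fold change = 2^(−0.355) = 0.7819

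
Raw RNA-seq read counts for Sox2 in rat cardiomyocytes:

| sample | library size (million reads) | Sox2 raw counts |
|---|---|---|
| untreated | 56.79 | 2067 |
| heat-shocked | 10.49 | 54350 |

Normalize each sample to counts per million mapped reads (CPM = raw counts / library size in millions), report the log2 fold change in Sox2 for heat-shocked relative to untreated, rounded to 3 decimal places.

CPM(untreated) = 2067 / 56.79 = 36.3973
CPM(heat-shocked) = 54350 / 10.49 = 5181.1249
Fold change = 5181.1249 / 36.3973 = 142.34934
log2(142.34934) = 7.1533

7.153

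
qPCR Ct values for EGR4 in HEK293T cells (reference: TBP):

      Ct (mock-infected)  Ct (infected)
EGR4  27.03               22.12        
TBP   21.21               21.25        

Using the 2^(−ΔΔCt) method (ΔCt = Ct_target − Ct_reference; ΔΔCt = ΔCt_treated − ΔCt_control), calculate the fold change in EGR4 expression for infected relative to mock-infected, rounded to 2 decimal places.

30.91

ΔCt(mock-infected) = 27.030 − 21.210 = 5.820
ΔCt(infected) = 22.120 − 21.250 = 0.870
ΔΔCt = 0.870 − 5.820 = -4.950
Fold change = 2^(−(-4.950)) = 2^4.950 = 30.910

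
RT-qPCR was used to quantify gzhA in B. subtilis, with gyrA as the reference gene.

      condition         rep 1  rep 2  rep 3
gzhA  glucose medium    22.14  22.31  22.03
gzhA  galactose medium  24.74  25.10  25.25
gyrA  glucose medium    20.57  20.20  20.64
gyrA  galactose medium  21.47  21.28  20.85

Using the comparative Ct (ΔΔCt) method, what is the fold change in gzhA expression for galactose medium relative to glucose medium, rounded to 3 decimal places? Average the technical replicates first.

0.227

Mean Ct: gzhA glucose medium 22.160; gzhA galactose medium 25.030; gyrA glucose medium 20.470; gyrA galactose medium 21.200
ΔCt(glucose medium) = 22.160 − 20.470 = 1.690
ΔCt(galactose medium) = 25.030 − 21.200 = 3.830
ΔΔCt = 3.830 − 1.690 = 2.140
Fold change = 2^(−2.140) = 0.2269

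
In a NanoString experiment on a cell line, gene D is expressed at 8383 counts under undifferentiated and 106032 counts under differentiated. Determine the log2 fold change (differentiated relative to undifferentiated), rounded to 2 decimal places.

3.66

Fold change = 106032 / 8383 = 12.6485
log2(12.6485) = 3.661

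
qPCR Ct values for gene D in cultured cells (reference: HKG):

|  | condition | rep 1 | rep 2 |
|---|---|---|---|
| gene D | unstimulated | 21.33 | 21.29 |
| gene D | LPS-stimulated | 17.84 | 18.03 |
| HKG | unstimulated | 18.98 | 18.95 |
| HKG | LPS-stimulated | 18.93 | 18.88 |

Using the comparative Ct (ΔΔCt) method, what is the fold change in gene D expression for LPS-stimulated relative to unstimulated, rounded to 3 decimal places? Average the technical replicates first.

9.952

Mean Ct: gene D unstimulated 21.310; gene D LPS-stimulated 17.935; HKG unstimulated 18.965; HKG LPS-stimulated 18.905
ΔCt(unstimulated) = 21.310 − 18.965 = 2.345
ΔCt(LPS-stimulated) = 17.935 − 18.905 = -0.970
ΔΔCt = -0.970 − 2.345 = -3.315
Fold change = 2^(−(-3.315)) = 2^3.315 = 9.9521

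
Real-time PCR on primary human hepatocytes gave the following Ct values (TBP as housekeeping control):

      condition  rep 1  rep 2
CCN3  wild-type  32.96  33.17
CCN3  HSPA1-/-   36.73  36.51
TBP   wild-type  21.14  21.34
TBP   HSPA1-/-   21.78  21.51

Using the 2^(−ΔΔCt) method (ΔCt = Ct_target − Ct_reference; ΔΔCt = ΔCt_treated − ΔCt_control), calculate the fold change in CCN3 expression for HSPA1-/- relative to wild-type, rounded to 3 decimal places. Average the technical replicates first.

Mean Ct: CCN3 wild-type 33.065; CCN3 HSPA1-/- 36.620; TBP wild-type 21.240; TBP HSPA1-/- 21.645
ΔCt(wild-type) = 33.065 − 21.240 = 11.825
ΔCt(HSPA1-/-) = 36.620 − 21.645 = 14.975
ΔΔCt = 14.975 − 11.825 = 3.150
Fold change = 2^(−3.150) = 0.1127

0.113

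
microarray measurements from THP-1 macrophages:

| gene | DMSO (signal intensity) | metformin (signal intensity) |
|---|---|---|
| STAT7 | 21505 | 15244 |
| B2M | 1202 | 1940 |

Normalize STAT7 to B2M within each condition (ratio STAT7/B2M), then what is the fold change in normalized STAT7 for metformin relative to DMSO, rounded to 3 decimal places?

0.439

STAT7/B2M (DMSO) = 21505 / 1202 = 17.891
STAT7/B2M (metformin) = 15244 / 1940 = 7.8577
Fold change = 7.8577 / 17.891 = 0.4392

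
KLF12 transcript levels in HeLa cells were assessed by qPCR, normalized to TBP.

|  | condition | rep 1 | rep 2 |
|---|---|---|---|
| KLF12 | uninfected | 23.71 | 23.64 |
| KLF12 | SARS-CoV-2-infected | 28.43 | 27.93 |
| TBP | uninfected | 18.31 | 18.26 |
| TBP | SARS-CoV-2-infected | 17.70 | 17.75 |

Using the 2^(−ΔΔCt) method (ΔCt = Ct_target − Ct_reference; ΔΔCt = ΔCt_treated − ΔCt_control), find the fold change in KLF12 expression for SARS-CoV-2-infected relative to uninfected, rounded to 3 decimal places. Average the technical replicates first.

Mean Ct: KLF12 uninfected 23.675; KLF12 SARS-CoV-2-infected 28.180; TBP uninfected 18.285; TBP SARS-CoV-2-infected 17.725
ΔCt(uninfected) = 23.675 − 18.285 = 5.390
ΔCt(SARS-CoV-2-infected) = 28.180 − 17.725 = 10.455
ΔΔCt = 10.455 − 5.390 = 5.065
Fold change = 2^(−5.065) = 0.0299

0.030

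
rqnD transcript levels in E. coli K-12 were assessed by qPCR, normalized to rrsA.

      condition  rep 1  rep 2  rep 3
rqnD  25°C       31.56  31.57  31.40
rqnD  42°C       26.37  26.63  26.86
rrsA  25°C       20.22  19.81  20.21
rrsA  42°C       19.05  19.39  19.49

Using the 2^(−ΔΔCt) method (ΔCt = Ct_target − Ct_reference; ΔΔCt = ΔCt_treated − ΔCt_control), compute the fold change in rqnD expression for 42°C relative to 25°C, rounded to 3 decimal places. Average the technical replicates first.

17.388

Mean Ct: rqnD 25°C 31.510; rqnD 42°C 26.620; rrsA 25°C 20.080; rrsA 42°C 19.310
ΔCt(25°C) = 31.510 − 20.080 = 11.430
ΔCt(42°C) = 26.620 − 19.310 = 7.310
ΔΔCt = 7.310 − 11.430 = -4.120
Fold change = 2^(−(-4.120)) = 2^4.120 = 17.3878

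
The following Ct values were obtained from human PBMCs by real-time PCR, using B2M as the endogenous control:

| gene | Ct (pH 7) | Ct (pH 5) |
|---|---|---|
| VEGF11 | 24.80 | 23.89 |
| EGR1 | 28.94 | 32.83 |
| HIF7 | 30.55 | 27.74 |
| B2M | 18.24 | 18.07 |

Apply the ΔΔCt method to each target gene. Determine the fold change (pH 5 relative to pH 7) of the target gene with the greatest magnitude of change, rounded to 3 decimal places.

VEGF11: ΔΔCt = (23.89−18.07) − (24.80−18.24) = 5.82 − 6.56 = -0.74; fold change = 2^0.74 = 1.670
EGR1: ΔΔCt = (32.83−18.07) − (28.94−18.24) = 14.76 − 10.70 = 4.06; fold change = 2^-4.06 = 0.060
HIF7: ΔΔCt = (27.74−18.07) − (30.55−18.24) = 9.67 − 12.31 = -2.64; fold change = 2^2.64 = 6.233
EGR1 has the largest |ΔΔCt| = 4.06.

0.060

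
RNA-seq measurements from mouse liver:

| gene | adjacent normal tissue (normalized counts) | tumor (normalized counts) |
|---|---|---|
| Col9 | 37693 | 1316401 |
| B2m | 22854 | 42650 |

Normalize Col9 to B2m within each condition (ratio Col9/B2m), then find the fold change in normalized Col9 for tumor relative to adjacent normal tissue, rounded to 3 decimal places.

Col9/B2m (adjacent normal tissue) = 37693 / 22854 = 1.6493
Col9/B2m (tumor) = 1316401 / 42650 = 30.865
Fold change = 30.865 / 1.6493 = 18.7142

18.714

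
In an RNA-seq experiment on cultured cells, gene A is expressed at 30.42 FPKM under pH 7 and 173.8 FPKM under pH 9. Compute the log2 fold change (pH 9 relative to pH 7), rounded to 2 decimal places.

Fold change = 173.8 / 30.42 = 5.7133
log2(5.7133) = 2.514

2.51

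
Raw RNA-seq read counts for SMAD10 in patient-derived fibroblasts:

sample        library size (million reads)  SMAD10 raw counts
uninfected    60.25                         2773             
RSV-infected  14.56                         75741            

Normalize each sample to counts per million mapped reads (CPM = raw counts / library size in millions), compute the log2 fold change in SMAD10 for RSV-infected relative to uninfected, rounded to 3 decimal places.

CPM(uninfected) = 2773 / 60.25 = 46.0249
CPM(RSV-infected) = 75741 / 14.56 = 5201.9918
Fold change = 5201.9918 / 46.0249 = 113.02561
log2(113.02561) = 6.8205

6.821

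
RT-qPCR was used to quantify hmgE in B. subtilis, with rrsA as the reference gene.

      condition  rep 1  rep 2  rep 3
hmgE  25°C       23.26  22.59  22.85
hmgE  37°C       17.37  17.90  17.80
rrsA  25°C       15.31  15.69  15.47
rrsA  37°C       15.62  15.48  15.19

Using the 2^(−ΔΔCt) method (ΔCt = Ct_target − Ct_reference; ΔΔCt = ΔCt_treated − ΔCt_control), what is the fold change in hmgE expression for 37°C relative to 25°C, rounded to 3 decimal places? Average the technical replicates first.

Mean Ct: hmgE 25°C 22.900; hmgE 37°C 17.690; rrsA 25°C 15.490; rrsA 37°C 15.430
ΔCt(25°C) = 22.900 − 15.490 = 7.410
ΔCt(37°C) = 17.690 − 15.430 = 2.260
ΔΔCt = 2.260 − 7.410 = -5.150
Fold change = 2^(−(-5.150)) = 2^5.150 = 35.5062

35.506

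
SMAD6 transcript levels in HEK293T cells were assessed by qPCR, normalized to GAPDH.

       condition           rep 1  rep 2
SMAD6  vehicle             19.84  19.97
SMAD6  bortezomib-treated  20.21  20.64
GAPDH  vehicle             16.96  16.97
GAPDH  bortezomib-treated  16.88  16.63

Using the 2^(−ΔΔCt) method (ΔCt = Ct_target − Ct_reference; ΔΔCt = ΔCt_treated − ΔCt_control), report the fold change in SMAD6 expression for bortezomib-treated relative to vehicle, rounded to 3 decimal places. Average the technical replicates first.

Mean Ct: SMAD6 vehicle 19.905; SMAD6 bortezomib-treated 20.425; GAPDH vehicle 16.965; GAPDH bortezomib-treated 16.755
ΔCt(vehicle) = 19.905 − 16.965 = 2.940
ΔCt(bortezomib-treated) = 20.425 − 16.755 = 3.670
ΔΔCt = 3.670 − 2.940 = 0.730
Fold change = 2^(−0.730) = 0.6029

0.603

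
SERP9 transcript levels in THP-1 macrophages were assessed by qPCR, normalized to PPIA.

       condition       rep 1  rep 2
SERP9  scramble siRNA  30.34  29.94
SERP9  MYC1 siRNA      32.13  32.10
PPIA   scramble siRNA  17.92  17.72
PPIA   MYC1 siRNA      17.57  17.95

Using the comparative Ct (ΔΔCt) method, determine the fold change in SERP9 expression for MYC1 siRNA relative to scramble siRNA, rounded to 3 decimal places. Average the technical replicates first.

0.244

Mean Ct: SERP9 scramble siRNA 30.140; SERP9 MYC1 siRNA 32.115; PPIA scramble siRNA 17.820; PPIA MYC1 siRNA 17.760
ΔCt(scramble siRNA) = 30.140 − 17.820 = 12.320
ΔCt(MYC1 siRNA) = 32.115 − 17.760 = 14.355
ΔΔCt = 14.355 − 12.320 = 2.035
Fold change = 2^(−2.035) = 0.2440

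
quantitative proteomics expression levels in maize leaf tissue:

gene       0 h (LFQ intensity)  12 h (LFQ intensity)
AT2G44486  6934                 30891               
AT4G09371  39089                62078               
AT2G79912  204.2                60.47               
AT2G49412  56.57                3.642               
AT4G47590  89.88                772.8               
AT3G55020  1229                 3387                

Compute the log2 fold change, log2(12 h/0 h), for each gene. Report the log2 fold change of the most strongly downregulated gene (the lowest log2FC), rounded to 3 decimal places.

-3.957

log2(30891/6934) = 2.155  (AT2G44486)
log2(62078/39089) = 0.667  (AT4G09371)
log2(60.47/204.2) = -1.756  (AT2G79912)
log2(3.642/56.57) = -3.957  (AT2G49412)
log2(772.8/89.88) = 3.104  (AT4G47590)
log2(3387/1229) = 1.463  (AT3G55020)
AT2G49412 is most strongly downregulated.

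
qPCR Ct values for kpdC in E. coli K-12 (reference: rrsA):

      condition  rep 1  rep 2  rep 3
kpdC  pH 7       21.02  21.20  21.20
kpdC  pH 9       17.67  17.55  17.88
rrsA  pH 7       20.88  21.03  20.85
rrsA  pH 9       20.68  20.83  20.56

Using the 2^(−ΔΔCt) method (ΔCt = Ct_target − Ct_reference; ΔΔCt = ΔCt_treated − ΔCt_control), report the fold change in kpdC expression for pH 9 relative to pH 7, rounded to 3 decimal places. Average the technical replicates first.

9.254

Mean Ct: kpdC pH 7 21.140; kpdC pH 9 17.700; rrsA pH 7 20.920; rrsA pH 9 20.690
ΔCt(pH 7) = 21.140 − 20.920 = 0.220
ΔCt(pH 9) = 17.700 − 20.690 = -2.990
ΔΔCt = -2.990 − 0.220 = -3.210
Fold change = 2^(−(-3.210)) = 2^3.210 = 9.2535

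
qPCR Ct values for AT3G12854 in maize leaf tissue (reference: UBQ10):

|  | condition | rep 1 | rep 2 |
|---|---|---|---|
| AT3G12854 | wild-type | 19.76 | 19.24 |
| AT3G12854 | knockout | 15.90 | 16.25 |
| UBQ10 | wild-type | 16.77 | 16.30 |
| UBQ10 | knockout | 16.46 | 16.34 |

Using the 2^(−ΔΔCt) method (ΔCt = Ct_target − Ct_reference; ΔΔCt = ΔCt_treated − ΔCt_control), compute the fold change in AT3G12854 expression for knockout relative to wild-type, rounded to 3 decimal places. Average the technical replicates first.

9.781

Mean Ct: AT3G12854 wild-type 19.500; AT3G12854 knockout 16.075; UBQ10 wild-type 16.535; UBQ10 knockout 16.400
ΔCt(wild-type) = 19.500 − 16.535 = 2.965
ΔCt(knockout) = 16.075 − 16.400 = -0.325
ΔΔCt = -0.325 − 2.965 = -3.290
Fold change = 2^(−(-3.290)) = 2^3.290 = 9.7811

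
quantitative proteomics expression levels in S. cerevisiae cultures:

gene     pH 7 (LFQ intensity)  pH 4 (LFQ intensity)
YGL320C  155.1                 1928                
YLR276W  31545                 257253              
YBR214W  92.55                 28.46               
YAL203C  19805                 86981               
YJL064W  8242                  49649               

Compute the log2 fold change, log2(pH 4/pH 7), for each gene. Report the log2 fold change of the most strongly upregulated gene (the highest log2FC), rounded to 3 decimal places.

3.636

log2(1928/155.1) = 3.636  (YGL320C)
log2(257253/31545) = 3.028  (YLR276W)
log2(28.46/92.55) = -1.701  (YBR214W)
log2(86981/19805) = 2.135  (YAL203C)
log2(49649/8242) = 2.591  (YJL064W)
YGL320C is most strongly upregulated.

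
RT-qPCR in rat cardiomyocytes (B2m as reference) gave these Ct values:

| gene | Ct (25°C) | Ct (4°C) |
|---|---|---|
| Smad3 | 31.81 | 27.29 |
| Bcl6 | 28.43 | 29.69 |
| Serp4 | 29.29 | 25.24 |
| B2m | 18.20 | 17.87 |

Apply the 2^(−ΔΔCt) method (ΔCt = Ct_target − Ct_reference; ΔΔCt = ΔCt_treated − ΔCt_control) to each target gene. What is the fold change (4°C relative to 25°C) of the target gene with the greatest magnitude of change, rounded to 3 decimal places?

18.252

Smad3: ΔΔCt = (27.29−17.87) − (31.81−18.20) = 9.42 − 13.61 = -4.19; fold change = 2^4.19 = 18.252
Bcl6: ΔΔCt = (29.69−17.87) − (28.43−18.20) = 11.82 − 10.23 = 1.59; fold change = 2^-1.59 = 0.332
Serp4: ΔΔCt = (25.24−17.87) − (29.29−18.20) = 7.37 − 11.09 = -3.72; fold change = 2^3.72 = 13.177
Smad3 has the largest |ΔΔCt| = 4.19.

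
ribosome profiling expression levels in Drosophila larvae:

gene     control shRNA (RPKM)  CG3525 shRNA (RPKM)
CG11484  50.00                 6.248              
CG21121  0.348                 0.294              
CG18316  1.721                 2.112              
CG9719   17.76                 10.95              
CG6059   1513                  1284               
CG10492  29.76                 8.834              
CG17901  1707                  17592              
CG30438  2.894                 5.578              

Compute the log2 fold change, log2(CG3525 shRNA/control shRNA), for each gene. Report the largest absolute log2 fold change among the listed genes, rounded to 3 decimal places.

log2(6.248/50.00) = -3.000  (CG11484)
log2(0.294/0.348) = -0.243  (CG21121)
log2(2.112/1.721) = 0.295  (CG18316)
log2(10.95/17.76) = -0.698  (CG9719)
log2(1284/1513) = -0.237  (CG6059)
log2(8.834/29.76) = -1.752  (CG10492)
log2(17592/1707) = 3.365  (CG17901)
log2(5.578/2.894) = 0.947  (CG30438)
The largest magnitude belongs to CG17901.

3.365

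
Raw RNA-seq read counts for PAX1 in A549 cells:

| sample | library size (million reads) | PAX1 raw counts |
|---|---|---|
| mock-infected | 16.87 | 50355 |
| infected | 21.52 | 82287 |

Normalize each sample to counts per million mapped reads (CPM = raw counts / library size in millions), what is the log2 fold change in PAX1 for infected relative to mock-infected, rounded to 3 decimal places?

CPM(mock-infected) = 50355 / 16.87 = 2984.8844
CPM(infected) = 82287 / 21.52 = 3823.7454
Fold change = 3823.7454 / 2984.8844 = 1.28104
log2(1.28104) = 0.3573

0.357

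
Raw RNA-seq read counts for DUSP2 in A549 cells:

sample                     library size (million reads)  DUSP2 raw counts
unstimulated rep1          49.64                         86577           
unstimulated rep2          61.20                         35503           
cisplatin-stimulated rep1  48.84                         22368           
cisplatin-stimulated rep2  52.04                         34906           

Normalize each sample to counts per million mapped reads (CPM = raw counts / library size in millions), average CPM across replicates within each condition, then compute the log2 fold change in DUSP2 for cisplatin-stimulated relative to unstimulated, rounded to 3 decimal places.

CPM(unstimulated rep1) = 86577 / 49.64 = 1744.0975
CPM(unstimulated rep2) = 35503 / 61.20 = 580.1144
CPM(cisplatin-stimulated rep1) = 22368 / 48.84 = 457.9853
CPM(cisplatin-stimulated rep2) = 34906 / 52.04 = 670.7533
mean CPM(unstimulated) = 1162.1059; mean CPM(cisplatin-stimulated) = 564.3693
Fold change = 564.3693 / 1162.1059 = 0.48564
log2(0.48564) = -1.0420

-1.042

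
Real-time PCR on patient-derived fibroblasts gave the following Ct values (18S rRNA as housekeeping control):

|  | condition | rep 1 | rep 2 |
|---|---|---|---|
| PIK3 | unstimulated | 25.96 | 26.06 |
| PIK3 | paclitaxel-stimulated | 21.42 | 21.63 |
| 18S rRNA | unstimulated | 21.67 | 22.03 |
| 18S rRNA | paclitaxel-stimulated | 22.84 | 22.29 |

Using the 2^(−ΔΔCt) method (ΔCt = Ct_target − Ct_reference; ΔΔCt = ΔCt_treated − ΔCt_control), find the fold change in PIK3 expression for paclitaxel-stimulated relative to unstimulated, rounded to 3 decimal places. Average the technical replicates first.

Mean Ct: PIK3 unstimulated 26.010; PIK3 paclitaxel-stimulated 21.525; 18S rRNA unstimulated 21.850; 18S rRNA paclitaxel-stimulated 22.565
ΔCt(unstimulated) = 26.010 − 21.850 = 4.160
ΔCt(paclitaxel-stimulated) = 21.525 − 22.565 = -1.040
ΔΔCt = -1.040 − 4.160 = -5.200
Fold change = 2^(−(-5.200)) = 2^5.200 = 36.7583

36.758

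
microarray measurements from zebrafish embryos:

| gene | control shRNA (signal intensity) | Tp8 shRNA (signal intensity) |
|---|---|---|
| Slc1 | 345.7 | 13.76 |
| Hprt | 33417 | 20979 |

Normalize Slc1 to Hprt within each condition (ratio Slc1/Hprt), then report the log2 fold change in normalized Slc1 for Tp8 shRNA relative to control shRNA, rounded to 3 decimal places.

-3.979

Slc1/Hprt (control shRNA) = 345.7 / 33417 = 0.010345
Slc1/Hprt (Tp8 shRNA) = 13.76 / 20979 = 0.00065589
Fold change = 0.00065589 / 0.010345 = 0.0634
log2(0.0634) = -3.9793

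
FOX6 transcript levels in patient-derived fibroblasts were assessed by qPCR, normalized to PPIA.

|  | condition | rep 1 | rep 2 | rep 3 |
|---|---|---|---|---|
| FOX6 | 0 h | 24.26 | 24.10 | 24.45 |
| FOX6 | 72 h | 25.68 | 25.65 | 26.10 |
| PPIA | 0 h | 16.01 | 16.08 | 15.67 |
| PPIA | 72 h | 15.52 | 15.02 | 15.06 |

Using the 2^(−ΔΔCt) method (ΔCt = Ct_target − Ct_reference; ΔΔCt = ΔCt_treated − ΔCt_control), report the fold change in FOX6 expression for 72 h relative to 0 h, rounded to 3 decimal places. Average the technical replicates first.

0.209

Mean Ct: FOX6 0 h 24.270; FOX6 72 h 25.810; PPIA 0 h 15.920; PPIA 72 h 15.200
ΔCt(0 h) = 24.270 − 15.920 = 8.350
ΔCt(72 h) = 25.810 − 15.200 = 10.610
ΔΔCt = 10.610 − 8.350 = 2.260
Fold change = 2^(−2.260) = 0.2088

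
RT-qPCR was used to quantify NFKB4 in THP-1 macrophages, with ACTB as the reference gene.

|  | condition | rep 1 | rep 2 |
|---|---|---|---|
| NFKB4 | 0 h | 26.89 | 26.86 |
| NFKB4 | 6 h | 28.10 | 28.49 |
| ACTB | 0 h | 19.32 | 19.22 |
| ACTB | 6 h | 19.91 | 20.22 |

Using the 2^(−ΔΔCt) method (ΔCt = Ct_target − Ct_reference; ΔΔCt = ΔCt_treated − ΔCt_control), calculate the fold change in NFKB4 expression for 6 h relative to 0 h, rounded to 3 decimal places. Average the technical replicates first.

Mean Ct: NFKB4 0 h 26.875; NFKB4 6 h 28.295; ACTB 0 h 19.270; ACTB 6 h 20.065
ΔCt(0 h) = 26.875 − 19.270 = 7.605
ΔCt(6 h) = 28.295 − 20.065 = 8.230
ΔΔCt = 8.230 − 7.605 = 0.625
Fold change = 2^(−0.625) = 0.6484

0.648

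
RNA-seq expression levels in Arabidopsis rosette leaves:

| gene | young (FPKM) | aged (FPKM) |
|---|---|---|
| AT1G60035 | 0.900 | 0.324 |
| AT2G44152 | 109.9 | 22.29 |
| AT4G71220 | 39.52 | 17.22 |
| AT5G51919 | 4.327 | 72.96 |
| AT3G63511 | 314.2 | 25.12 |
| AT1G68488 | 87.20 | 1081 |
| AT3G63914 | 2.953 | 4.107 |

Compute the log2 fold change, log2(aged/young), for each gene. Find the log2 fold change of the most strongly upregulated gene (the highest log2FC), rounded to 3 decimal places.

log2(0.324/0.900) = -1.474  (AT1G60035)
log2(22.29/109.9) = -2.302  (AT2G44152)
log2(17.22/39.52) = -1.198  (AT4G71220)
log2(72.96/4.327) = 4.076  (AT5G51919)
log2(25.12/314.2) = -3.645  (AT3G63511)
log2(1081/87.20) = 3.632  (AT1G68488)
log2(4.107/2.953) = 0.476  (AT3G63914)
AT5G51919 is most strongly upregulated.

4.076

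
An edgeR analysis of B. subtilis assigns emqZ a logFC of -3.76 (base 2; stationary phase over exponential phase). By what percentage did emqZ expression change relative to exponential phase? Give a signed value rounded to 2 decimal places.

-92.62%

Fold change = 2^(-3.76) = 0.0738
Percent change = (FC − 1) × 100% = (0.0738 − 1) × 100 = -92.62%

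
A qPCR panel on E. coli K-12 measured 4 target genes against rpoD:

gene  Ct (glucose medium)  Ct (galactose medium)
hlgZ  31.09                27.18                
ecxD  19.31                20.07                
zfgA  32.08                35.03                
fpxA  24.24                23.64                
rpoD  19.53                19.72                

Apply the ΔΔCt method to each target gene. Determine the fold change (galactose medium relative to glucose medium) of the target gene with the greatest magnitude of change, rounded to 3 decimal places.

17.148

hlgZ: ΔΔCt = (27.18−19.72) − (31.09−19.53) = 7.46 − 11.56 = -4.10; fold change = 2^4.10 = 17.148
ecxD: ΔΔCt = (20.07−19.72) − (19.31−19.53) = 0.35 − (-0.22) = 0.57; fold change = 2^-0.57 = 0.674
zfgA: ΔΔCt = (35.03−19.72) − (32.08−19.53) = 15.31 − 12.55 = 2.76; fold change = 2^-2.76 = 0.148
fpxA: ΔΔCt = (23.64−19.72) − (24.24−19.53) = 3.92 − 4.71 = -0.79; fold change = 2^0.79 = 1.729
hlgZ has the largest |ΔΔCt| = 4.10.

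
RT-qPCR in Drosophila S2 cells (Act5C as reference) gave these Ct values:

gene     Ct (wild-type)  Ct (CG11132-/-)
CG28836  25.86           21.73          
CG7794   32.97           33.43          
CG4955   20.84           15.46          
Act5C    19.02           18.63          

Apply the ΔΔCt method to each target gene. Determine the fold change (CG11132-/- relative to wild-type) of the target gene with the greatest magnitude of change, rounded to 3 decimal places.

31.779

CG28836: ΔΔCt = (21.73−18.63) − (25.86−19.02) = 3.10 − 6.84 = -3.74; fold change = 2^3.74 = 13.361
CG7794: ΔΔCt = (33.43−18.63) − (32.97−19.02) = 14.80 − 13.95 = 0.85; fold change = 2^-0.85 = 0.555
CG4955: ΔΔCt = (15.46−18.63) − (20.84−19.02) = -3.17 − 1.82 = -4.99; fold change = 2^4.99 = 31.779
CG4955 has the largest |ΔΔCt| = 4.99.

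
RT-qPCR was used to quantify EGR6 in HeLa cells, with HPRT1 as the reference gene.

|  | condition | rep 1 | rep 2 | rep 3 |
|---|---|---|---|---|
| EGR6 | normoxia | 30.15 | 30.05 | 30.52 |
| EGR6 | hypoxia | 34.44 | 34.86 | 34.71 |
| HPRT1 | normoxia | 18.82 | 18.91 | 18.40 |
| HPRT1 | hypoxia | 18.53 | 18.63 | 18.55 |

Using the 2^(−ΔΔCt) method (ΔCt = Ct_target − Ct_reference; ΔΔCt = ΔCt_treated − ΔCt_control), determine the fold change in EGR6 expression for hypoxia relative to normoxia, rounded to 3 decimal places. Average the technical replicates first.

0.042

Mean Ct: EGR6 normoxia 30.240; EGR6 hypoxia 34.670; HPRT1 normoxia 18.710; HPRT1 hypoxia 18.570
ΔCt(normoxia) = 30.240 − 18.710 = 11.530
ΔCt(hypoxia) = 34.670 − 18.570 = 16.100
ΔΔCt = 16.100 − 11.530 = 4.570
Fold change = 2^(−4.570) = 0.0421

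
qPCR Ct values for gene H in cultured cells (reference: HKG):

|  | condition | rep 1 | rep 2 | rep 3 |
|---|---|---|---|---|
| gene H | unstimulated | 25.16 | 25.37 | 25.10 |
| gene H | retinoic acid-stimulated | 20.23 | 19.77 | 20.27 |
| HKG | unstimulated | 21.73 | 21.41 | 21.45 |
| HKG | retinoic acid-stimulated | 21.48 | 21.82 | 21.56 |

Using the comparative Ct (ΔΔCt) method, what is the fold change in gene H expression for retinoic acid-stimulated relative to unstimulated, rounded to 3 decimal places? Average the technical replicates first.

37.014

Mean Ct: gene H unstimulated 25.210; gene H retinoic acid-stimulated 20.090; HKG unstimulated 21.530; HKG retinoic acid-stimulated 21.620
ΔCt(unstimulated) = 25.210 − 21.530 = 3.680
ΔCt(retinoic acid-stimulated) = 20.090 − 21.620 = -1.530
ΔΔCt = -1.530 − 3.680 = -5.210
Fold change = 2^(−(-5.210)) = 2^5.210 = 37.0140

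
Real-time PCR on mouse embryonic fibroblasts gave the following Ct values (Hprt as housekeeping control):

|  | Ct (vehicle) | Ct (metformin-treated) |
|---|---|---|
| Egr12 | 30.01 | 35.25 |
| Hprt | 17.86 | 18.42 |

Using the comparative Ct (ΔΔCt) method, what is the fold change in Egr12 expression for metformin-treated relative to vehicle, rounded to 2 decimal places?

0.04

ΔCt(vehicle) = 30.010 − 17.860 = 12.150
ΔCt(metformin-treated) = 35.250 − 18.420 = 16.830
ΔΔCt = 16.830 − 12.150 = 4.680
Fold change = 2^(−4.680) = 0.039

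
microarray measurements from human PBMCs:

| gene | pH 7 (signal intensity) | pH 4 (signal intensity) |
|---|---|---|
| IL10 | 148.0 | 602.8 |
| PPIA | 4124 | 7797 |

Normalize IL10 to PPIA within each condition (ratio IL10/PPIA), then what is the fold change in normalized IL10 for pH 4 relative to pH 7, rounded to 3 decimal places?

2.154

IL10/PPIA (pH 7) = 148.0 / 4124 = 0.035887
IL10/PPIA (pH 4) = 602.8 / 7797 = 0.077312
Fold change = 0.077312 / 0.035887 = 2.1543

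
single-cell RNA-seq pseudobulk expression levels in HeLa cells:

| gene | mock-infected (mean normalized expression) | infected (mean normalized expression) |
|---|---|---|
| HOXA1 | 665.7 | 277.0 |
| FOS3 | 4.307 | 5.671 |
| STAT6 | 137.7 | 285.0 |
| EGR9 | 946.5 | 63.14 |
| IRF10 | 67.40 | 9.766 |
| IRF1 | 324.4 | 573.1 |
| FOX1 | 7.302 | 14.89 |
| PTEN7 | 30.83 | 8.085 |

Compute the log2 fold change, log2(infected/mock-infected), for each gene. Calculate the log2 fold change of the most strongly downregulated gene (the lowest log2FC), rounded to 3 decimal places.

-3.906

log2(277.0/665.7) = -1.265  (HOXA1)
log2(5.671/4.307) = 0.397  (FOS3)
log2(285.0/137.7) = 1.049  (STAT6)
log2(63.14/946.5) = -3.906  (EGR9)
log2(9.766/67.40) = -2.787  (IRF10)
log2(573.1/324.4) = 0.821  (IRF1)
log2(14.89/7.302) = 1.028  (FOX1)
log2(8.085/30.83) = -1.931  (PTEN7)
EGR9 is most strongly downregulated.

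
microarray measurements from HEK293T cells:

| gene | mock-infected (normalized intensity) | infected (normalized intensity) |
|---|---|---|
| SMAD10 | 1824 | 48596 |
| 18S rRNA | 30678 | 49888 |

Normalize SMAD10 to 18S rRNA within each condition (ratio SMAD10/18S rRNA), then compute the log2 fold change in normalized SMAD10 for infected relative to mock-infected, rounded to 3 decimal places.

4.034

SMAD10/18S rRNA (mock-infected) = 1824 / 30678 = 0.059456
SMAD10/18S rRNA (infected) = 48596 / 49888 = 0.9741
Fold change = 0.9741 / 0.059456 = 16.3835
log2(16.3835) = 4.0342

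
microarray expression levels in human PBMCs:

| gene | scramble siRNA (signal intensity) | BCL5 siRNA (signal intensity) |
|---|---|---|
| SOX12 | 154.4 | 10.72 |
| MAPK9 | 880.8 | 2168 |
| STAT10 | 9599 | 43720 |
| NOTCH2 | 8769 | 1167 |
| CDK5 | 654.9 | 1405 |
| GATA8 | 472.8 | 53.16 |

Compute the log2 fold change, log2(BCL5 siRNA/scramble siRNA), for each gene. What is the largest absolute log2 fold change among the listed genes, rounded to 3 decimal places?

3.848

log2(10.72/154.4) = -3.848  (SOX12)
log2(2168/880.8) = 1.299  (MAPK9)
log2(43720/9599) = 2.187  (STAT10)
log2(1167/8769) = -2.910  (NOTCH2)
log2(1405/654.9) = 1.101  (CDK5)
log2(53.16/472.8) = -3.153  (GATA8)
The largest magnitude belongs to SOX12.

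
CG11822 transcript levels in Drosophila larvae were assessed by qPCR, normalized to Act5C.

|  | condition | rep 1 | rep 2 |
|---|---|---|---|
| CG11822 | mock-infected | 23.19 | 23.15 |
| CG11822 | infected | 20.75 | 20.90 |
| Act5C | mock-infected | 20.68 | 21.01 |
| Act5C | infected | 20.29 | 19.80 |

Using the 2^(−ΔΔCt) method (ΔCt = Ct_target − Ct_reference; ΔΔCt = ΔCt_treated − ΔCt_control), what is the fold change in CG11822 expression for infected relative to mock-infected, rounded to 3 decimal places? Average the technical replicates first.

Mean Ct: CG11822 mock-infected 23.170; CG11822 infected 20.825; Act5C mock-infected 20.845; Act5C infected 20.045
ΔCt(mock-infected) = 23.170 − 20.845 = 2.325
ΔCt(infected) = 20.825 − 20.045 = 0.780
ΔΔCt = 0.780 − 2.325 = -1.545
Fold change = 2^(−(-1.545)) = 2^1.545 = 2.9180

2.918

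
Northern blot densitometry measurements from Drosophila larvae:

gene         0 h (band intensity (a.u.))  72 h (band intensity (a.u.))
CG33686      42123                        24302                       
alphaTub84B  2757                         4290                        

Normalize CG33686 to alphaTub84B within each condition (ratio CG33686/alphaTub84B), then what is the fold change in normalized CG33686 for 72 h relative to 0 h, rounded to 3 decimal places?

0.371

CG33686/alphaTub84B (0 h) = 42123 / 2757 = 15.279
CG33686/alphaTub84B (72 h) = 24302 / 4290 = 5.6648
Fold change = 5.6648 / 15.279 = 0.3708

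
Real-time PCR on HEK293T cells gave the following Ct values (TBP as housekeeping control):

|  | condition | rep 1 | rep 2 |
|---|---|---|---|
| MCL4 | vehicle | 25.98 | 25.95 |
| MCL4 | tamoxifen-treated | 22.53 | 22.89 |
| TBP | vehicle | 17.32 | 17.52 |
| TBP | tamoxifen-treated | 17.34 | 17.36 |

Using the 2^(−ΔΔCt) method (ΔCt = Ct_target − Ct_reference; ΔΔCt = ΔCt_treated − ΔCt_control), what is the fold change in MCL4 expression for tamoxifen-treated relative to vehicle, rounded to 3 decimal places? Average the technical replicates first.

Mean Ct: MCL4 vehicle 25.965; MCL4 tamoxifen-treated 22.710; TBP vehicle 17.420; TBP tamoxifen-treated 17.350
ΔCt(vehicle) = 25.965 − 17.420 = 8.545
ΔCt(tamoxifen-treated) = 22.710 − 17.350 = 5.360
ΔΔCt = 5.360 − 8.545 = -3.185
Fold change = 2^(−(-3.185)) = 2^3.185 = 9.0945

9.095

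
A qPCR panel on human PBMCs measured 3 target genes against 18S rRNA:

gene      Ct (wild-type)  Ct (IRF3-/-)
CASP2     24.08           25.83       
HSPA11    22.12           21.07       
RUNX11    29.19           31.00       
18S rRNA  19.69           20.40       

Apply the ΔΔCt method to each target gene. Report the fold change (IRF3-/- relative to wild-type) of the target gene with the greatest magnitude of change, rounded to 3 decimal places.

3.387

CASP2: ΔΔCt = (25.83−20.40) − (24.08−19.69) = 5.43 − 4.39 = 1.04; fold change = 2^-1.04 = 0.486
HSPA11: ΔΔCt = (21.07−20.40) − (22.12−19.69) = 0.67 − 2.43 = -1.76; fold change = 2^1.76 = 3.387
RUNX11: ΔΔCt = (31.00−20.40) − (29.19−19.69) = 10.60 − 9.50 = 1.10; fold change = 2^-1.10 = 0.467
HSPA11 has the largest |ΔΔCt| = 1.76.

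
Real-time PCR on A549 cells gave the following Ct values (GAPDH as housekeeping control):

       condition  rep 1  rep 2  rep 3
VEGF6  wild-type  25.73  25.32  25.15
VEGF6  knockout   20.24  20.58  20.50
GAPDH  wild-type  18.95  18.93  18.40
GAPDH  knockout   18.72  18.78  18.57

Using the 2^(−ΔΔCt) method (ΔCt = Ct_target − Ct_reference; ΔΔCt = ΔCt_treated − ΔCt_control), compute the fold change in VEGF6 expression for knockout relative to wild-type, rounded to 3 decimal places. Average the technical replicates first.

Mean Ct: VEGF6 wild-type 25.400; VEGF6 knockout 20.440; GAPDH wild-type 18.760; GAPDH knockout 18.690
ΔCt(wild-type) = 25.400 − 18.760 = 6.640
ΔCt(knockout) = 20.440 − 18.690 = 1.750
ΔΔCt = 1.750 − 6.640 = -4.890
Fold change = 2^(−(-4.890)) = 2^4.890 = 29.6508

29.651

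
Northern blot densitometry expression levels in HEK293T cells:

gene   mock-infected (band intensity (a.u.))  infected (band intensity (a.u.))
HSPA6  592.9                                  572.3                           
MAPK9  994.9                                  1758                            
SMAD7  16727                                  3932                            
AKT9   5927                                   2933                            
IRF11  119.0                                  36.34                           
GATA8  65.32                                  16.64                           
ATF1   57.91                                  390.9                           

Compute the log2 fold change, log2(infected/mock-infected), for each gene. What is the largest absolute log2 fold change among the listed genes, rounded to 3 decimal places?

2.755

log2(572.3/592.9) = -0.051  (HSPA6)
log2(1758/994.9) = 0.821  (MAPK9)
log2(3932/16727) = -2.089  (SMAD7)
log2(2933/5927) = -1.015  (AKT9)
log2(36.34/119.0) = -1.711  (IRF11)
log2(16.64/65.32) = -1.973  (GATA8)
log2(390.9/57.91) = 2.755  (ATF1)
The largest magnitude belongs to ATF1.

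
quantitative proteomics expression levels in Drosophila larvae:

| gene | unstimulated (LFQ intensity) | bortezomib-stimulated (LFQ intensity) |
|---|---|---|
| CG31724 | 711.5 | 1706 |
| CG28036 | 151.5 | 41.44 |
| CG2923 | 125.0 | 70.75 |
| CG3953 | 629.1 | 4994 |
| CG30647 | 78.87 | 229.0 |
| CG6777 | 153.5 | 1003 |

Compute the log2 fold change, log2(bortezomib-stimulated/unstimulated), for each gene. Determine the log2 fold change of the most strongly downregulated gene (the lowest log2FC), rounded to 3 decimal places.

-1.870

log2(1706/711.5) = 1.262  (CG31724)
log2(41.44/151.5) = -1.870  (CG28036)
log2(70.75/125.0) = -0.821  (CG2923)
log2(4994/629.1) = 2.989  (CG3953)
log2(229.0/78.87) = 1.538  (CG30647)
log2(1003/153.5) = 2.708  (CG6777)
CG28036 is most strongly downregulated.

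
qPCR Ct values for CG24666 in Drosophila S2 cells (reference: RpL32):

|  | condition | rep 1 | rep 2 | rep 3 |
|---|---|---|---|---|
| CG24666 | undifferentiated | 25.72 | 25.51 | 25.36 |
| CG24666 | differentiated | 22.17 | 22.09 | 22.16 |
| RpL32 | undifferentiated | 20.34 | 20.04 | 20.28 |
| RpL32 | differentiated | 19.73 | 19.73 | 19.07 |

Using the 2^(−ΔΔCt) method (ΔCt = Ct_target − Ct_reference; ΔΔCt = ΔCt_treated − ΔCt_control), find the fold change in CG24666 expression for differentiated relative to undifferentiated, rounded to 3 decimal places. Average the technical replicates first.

Mean Ct: CG24666 undifferentiated 25.530; CG24666 differentiated 22.140; RpL32 undifferentiated 20.220; RpL32 differentiated 19.510
ΔCt(undifferentiated) = 25.530 − 20.220 = 5.310
ΔCt(differentiated) = 22.140 − 19.510 = 2.630
ΔΔCt = 2.630 − 5.310 = -2.680
Fold change = 2^(−(-2.680)) = 2^2.680 = 6.4086

6.409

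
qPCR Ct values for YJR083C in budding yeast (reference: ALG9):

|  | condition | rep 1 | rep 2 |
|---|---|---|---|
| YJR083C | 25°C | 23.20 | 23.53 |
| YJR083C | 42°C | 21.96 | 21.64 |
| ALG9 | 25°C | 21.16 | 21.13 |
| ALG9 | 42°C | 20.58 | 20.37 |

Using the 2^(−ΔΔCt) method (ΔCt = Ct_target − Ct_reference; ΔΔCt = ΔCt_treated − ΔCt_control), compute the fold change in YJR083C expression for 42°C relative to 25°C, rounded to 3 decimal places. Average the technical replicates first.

Mean Ct: YJR083C 25°C 23.365; YJR083C 42°C 21.800; ALG9 25°C 21.145; ALG9 42°C 20.475
ΔCt(25°C) = 23.365 − 21.145 = 2.220
ΔCt(42°C) = 21.800 − 20.475 = 1.325
ΔΔCt = 1.325 − 2.220 = -0.895
Fold change = 2^(−(-0.895)) = 2^0.895 = 1.8596

1.860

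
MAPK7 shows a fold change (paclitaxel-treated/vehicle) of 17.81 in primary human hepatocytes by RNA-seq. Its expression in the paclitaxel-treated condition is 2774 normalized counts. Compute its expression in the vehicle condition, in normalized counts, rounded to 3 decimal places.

155.755

vehicle expression = 2774 / 17.81 = 155.755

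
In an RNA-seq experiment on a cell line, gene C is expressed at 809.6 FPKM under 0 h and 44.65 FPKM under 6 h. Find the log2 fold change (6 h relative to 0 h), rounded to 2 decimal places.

-4.18

Fold change = 44.65 / 809.6 = 0.0552
log2(0.0552) = -4.180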